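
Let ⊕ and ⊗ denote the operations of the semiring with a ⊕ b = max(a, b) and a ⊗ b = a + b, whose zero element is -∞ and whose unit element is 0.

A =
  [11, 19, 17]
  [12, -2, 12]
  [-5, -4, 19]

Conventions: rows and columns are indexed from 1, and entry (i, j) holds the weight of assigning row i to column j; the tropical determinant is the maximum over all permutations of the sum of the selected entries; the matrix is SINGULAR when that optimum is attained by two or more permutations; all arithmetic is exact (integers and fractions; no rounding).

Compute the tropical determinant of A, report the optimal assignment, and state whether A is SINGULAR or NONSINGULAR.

σ = (1, 2, 3): 11 + (-2) + 19 = 28
σ = (1, 3, 2): 11 + 12 + (-4) = 19
σ = (2, 1, 3): 19 + 12 + 19 = 50
σ = (2, 3, 1): 19 + 12 + (-5) = 26
σ = (3, 1, 2): 17 + 12 + (-4) = 25
σ = (3, 2, 1): 17 + (-2) + (-5) = 10
Optimal value attained by: σ = (2, 1, 3).
Answer: det⊕(A) = 50; verdict: NONSINGULAR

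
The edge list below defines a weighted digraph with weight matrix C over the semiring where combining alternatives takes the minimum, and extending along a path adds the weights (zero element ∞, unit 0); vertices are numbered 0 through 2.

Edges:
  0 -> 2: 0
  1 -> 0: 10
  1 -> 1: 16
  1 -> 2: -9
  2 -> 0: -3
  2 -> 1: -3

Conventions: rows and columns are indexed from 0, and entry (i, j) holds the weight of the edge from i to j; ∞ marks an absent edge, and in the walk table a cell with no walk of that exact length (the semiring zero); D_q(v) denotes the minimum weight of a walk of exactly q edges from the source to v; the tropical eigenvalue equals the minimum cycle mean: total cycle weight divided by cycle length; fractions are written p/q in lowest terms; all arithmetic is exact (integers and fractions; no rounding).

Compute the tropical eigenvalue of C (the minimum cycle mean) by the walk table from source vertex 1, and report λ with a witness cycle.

q=0: [∞, 0, ∞]
q=1: [10, 16, -9]
q=2: [-12, -12, 7]
q=3: [-2, 4, -21]
Optimal cycle mean attained by: cycle 1->2->1, total (-9) + (-3), length 2.
Answer: λ = -6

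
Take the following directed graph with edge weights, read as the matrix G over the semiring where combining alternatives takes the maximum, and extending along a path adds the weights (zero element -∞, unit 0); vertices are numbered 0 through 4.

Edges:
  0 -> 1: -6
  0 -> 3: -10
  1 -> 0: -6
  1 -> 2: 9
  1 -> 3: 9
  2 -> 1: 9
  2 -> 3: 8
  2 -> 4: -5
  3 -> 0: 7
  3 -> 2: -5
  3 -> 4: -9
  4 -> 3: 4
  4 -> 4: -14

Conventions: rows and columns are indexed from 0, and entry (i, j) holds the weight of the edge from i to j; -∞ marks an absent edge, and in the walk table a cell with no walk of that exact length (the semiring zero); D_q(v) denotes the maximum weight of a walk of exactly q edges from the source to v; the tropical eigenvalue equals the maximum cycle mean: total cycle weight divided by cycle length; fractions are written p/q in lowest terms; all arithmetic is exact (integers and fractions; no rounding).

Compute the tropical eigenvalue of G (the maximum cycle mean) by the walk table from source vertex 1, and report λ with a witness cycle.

q=0: [-∞, 0, -∞, -∞, -∞]
q=1: [-6, -∞, 9, 9, -∞]
q=2: [16, 18, 4, 17, 4]
q=3: [24, 13, 27, 27, 8]
q=4: [34, 36, 22, 35, 22]
q=5: [42, 31, 45, 45, 26]
Optimal cycle mean attained by: cycle 1->2->1, total 9 + 9, length 2.
Answer: λ = 9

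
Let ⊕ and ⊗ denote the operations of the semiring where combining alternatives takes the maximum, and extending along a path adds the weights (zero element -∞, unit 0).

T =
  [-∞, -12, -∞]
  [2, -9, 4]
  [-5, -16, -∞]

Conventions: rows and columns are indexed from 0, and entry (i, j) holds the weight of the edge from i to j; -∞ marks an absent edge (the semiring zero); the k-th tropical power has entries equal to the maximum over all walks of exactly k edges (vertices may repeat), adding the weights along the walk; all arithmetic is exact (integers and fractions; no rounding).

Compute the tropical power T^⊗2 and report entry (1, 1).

T^⊗2:
  [-10, -21, -8]
  [-1, -10, -5]
  [-14, -17, -12]
Key observation: the optimum is the walk 1->0->1, with weight 2 + (-12) = -10.
Optimal value attained by: walk 1->0->1.
Answer: (T^⊗2)[1][1] = -10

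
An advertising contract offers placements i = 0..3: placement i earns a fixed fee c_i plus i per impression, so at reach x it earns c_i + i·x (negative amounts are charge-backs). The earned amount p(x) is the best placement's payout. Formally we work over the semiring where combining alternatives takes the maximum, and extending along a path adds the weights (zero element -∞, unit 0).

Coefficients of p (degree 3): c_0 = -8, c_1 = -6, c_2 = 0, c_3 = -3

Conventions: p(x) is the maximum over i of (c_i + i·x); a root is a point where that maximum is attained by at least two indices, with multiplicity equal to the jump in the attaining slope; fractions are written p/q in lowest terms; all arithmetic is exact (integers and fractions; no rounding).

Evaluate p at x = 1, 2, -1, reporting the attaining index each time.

p(1) = max(-8+0·1=-8, -6+1·1=-5, 0+2·1=2, -3+3·1=0) = 2 (attained by i=2)
p(2) = max(-8+0·2=-8, -6+1·2=-4, 0+2·2=4, -3+3·2=3) = 4 (attained by i=2)
p(-1) = max(-8+0·(-1)=-8, -6+1·(-1)=-7, 0+2·(-1)=-2, -3+3·(-1)=-6) = -2 (attained by i=2)
Answer: p(1) = 2; p(2) = 4; p(-1) = -2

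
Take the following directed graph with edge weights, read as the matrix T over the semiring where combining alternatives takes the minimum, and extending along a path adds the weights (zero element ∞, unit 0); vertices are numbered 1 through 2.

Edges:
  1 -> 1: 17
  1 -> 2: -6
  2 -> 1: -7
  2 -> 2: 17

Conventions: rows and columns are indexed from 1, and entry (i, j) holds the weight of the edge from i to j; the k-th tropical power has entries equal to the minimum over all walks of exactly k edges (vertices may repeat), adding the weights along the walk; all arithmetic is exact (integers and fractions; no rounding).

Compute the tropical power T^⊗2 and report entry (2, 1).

T^⊗2:
  [-13, 11]
  [10, -13]
Key observation: the optimum is the walk 2->1->1, with weight (-7) + 17 = 10.
Optimal value attained by: walk 2->1->1.
Answer: (T^⊗2)[2][1] = 10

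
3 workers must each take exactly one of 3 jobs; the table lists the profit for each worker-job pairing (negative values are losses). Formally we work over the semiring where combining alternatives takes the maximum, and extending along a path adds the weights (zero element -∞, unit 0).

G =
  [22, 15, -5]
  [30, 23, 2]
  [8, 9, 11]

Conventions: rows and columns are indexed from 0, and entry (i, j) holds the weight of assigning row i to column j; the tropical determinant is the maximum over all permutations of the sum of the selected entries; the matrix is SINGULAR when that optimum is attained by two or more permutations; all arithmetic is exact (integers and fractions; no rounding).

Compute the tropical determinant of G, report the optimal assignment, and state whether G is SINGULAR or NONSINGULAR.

σ = (0, 1, 2): 22 + 23 + 11 = 56
σ = (0, 2, 1): 22 + 2 + 9 = 33
σ = (1, 0, 2): 15 + 30 + 11 = 56
σ = (1, 2, 0): 15 + 2 + 8 = 25
σ = (2, 0, 1): (-5) + 30 + 9 = 34
σ = (2, 1, 0): (-5) + 23 + 8 = 26
Optimal value attained by: σ = (0, 1, 2).
Answer: det⊕(G) = 56; verdict: SINGULAR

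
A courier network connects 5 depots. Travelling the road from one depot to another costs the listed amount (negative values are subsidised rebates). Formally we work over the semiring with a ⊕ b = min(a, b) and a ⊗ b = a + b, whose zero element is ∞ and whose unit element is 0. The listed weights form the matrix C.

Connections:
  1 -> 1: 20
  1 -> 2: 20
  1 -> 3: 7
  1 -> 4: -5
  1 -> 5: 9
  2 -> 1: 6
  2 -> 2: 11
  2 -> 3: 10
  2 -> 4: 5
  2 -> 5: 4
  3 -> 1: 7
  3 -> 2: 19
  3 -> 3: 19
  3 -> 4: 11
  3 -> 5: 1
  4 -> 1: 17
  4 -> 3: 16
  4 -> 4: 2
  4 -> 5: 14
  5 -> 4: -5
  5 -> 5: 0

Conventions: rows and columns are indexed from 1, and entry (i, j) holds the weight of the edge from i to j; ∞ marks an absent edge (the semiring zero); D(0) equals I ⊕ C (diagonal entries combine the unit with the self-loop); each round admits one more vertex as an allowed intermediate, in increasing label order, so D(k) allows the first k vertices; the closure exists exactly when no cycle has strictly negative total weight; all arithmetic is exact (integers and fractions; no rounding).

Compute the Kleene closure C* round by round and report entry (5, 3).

D(0):
  [0, 20, 7, -5, 9]
  [6, 0, 10, 5, 4]
  [7, 19, 0, 11, 1]
  [17, ∞, 16, 0, 14]
  [∞, ∞, ∞, -5, 0]
D(1):
  [0, 20, 7, -5, 9]
  [6, 0, 10, 1, 4]
  [7, 19, 0, 2, 1]
  [17, 37, 16, 0, 14]
  [∞, ∞, ∞, -5, 0]
D(2):
  [0, 20, 7, -5, 9]
  [6, 0, 10, 1, 4]
  [7, 19, 0, 2, 1]
  [17, 37, 16, 0, 14]
  [∞, ∞, ∞, -5, 0]
D(3):
  [0, 20, 7, -5, 8]
  [6, 0, 10, 1, 4]
  [7, 19, 0, 2, 1]
  [17, 35, 16, 0, 14]
  [∞, ∞, ∞, -5, 0]
D(4):
  [0, 20, 7, -5, 8]
  [6, 0, 10, 1, 4]
  [7, 19, 0, 2, 1]
  [17, 35, 16, 0, 14]
  [12, 30, 11, -5, 0]
D(5):
  [0, 20, 7, -5, 8]
  [6, 0, 10, -1, 4]
  [7, 19, 0, -4, 1]
  [17, 35, 16, 0, 14]
  [12, 30, 11, -5, 0]
Answer: C*[5][3] = 11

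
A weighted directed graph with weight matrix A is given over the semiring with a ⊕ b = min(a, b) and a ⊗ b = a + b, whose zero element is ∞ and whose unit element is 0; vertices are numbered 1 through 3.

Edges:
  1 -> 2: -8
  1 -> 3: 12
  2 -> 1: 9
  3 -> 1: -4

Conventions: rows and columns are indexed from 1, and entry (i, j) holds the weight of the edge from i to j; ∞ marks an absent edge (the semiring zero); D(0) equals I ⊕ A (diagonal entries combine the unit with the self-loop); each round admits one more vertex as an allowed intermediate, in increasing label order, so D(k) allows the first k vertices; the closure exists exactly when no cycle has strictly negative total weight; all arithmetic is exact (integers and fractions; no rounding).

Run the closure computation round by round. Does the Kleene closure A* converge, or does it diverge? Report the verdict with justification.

D(0):
  [0, -8, 12]
  [9, 0, ∞]
  [-4, ∞, 0]
D(1):
  [0, -8, 12]
  [9, 0, 21]
  [-4, -12, 0]
D(2):
  [0, -8, 12]
  [9, 0, 21]
  [-4, -12, 0]
D(3):
  [0, -8, 12]
  [9, 0, 21]
  [-4, -12, 0]
Key observation: every diagonal entry stays at the unit through all rounds, so no improving cycle exists.
Answer: CONVERGES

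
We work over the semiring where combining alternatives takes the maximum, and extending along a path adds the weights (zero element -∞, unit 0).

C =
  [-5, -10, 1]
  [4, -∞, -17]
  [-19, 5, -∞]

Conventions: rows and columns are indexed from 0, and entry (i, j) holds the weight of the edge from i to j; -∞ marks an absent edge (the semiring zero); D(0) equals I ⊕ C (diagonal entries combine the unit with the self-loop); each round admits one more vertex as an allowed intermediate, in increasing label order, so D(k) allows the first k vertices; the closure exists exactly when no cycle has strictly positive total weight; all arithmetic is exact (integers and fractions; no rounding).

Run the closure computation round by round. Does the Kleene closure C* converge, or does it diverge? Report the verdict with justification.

D(0):
  [0, -10, 1]
  [4, 0, -17]
  [-19, 5, 0]
D(1):
  [0, -10, 1]
  [4, 0, 5]
  [-19, 5, 0]
Detection: at round 2, diagonal entry (2, 2) turns strictly positive.
Key observation: the cycle 2->1->0->2 has total weight 5 + 4 + 1, which is strictly positive.
Answer: DIVERGES — positive cycle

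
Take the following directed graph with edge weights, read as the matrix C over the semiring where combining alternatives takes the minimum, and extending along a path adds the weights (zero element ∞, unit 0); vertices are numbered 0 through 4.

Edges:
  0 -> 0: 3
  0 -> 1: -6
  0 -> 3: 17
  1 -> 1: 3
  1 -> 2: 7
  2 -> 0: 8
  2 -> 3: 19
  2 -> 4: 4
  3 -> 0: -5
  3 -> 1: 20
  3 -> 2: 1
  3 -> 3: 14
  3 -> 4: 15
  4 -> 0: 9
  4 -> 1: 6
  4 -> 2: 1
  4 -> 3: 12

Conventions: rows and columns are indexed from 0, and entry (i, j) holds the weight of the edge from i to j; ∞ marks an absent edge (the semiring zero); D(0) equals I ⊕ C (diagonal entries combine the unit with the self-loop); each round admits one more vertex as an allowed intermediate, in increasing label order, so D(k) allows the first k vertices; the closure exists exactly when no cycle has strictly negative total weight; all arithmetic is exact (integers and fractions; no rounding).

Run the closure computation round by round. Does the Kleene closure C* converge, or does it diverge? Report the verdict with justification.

D(0):
  [0, -6, ∞, 17, ∞]
  [∞, 0, 7, ∞, ∞]
  [8, ∞, 0, 19, 4]
  [-5, 20, 1, 0, 15]
  [9, 6, 1, 12, 0]
D(1):
  [0, -6, ∞, 17, ∞]
  [∞, 0, 7, ∞, ∞]
  [8, 2, 0, 19, 4]
  [-5, -11, 1, 0, 15]
  [9, 3, 1, 12, 0]
D(2):
  [0, -6, 1, 17, ∞]
  [∞, 0, 7, ∞, ∞]
  [8, 2, 0, 19, 4]
  [-5, -11, -4, 0, 15]
  [9, 3, 1, 12, 0]
D(3):
  [0, -6, 1, 17, 5]
  [15, 0, 7, 26, 11]
  [8, 2, 0, 19, 4]
  [-5, -11, -4, 0, 0]
  [9, 3, 1, 12, 0]
D(4):
  [0, -6, 1, 17, 5]
  [15, 0, 7, 26, 11]
  [8, 2, 0, 19, 4]
  [-5, -11, -4, 0, 0]
  [7, 1, 1, 12, 0]
D(5):
  [0, -6, 1, 17, 5]
  [15, 0, 7, 23, 11]
  [8, 2, 0, 16, 4]
  [-5, -11, -4, 0, 0]
  [7, 1, 1, 12, 0]
Key observation: every diagonal entry stays at the unit through all rounds, so no improving cycle exists.
Answer: CONVERGES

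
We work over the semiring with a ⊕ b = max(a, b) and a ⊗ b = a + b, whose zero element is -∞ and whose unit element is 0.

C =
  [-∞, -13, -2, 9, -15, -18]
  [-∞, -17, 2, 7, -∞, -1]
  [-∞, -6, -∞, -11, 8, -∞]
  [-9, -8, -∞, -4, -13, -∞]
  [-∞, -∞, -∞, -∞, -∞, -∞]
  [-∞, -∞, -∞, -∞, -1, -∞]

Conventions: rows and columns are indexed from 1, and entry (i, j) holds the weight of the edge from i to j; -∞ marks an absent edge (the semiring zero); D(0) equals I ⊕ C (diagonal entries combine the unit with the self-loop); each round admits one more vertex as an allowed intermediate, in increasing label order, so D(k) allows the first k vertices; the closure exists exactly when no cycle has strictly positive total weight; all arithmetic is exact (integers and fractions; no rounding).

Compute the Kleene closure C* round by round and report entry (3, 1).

D(0):
  [0, -13, -2, 9, -15, -18]
  [-∞, 0, 2, 7, -∞, -1]
  [-∞, -6, 0, -11, 8, -∞]
  [-9, -8, -∞, 0, -13, -∞]
  [-∞, -∞, -∞, -∞, 0, -∞]
  [-∞, -∞, -∞, -∞, -1, 0]
D(1):
  [0, -13, -2, 9, -15, -18]
  [-∞, 0, 2, 7, -∞, -1]
  [-∞, -6, 0, -11, 8, -∞]
  [-9, -8, -11, 0, -13, -27]
  [-∞, -∞, -∞, -∞, 0, -∞]
  [-∞, -∞, -∞, -∞, -1, 0]
D(2):
  [0, -13, -2, 9, -15, -14]
  [-∞, 0, 2, 7, -∞, -1]
  [-∞, -6, 0, 1, 8, -7]
  [-9, -8, -6, 0, -13, -9]
  [-∞, -∞, -∞, -∞, 0, -∞]
  [-∞, -∞, -∞, -∞, -1, 0]
D(3):
  [0, -8, -2, 9, 6, -9]
  [-∞, 0, 2, 7, 10, -1]
  [-∞, -6, 0, 1, 8, -7]
  [-9, -8, -6, 0, 2, -9]
  [-∞, -∞, -∞, -∞, 0, -∞]
  [-∞, -∞, -∞, -∞, -1, 0]
D(4):
  [0, 1, 3, 9, 11, 0]
  [-2, 0, 2, 7, 10, -1]
  [-8, -6, 0, 1, 8, -7]
  [-9, -8, -6, 0, 2, -9]
  [-∞, -∞, -∞, -∞, 0, -∞]
  [-∞, -∞, -∞, -∞, -1, 0]
D(5):
  [0, 1, 3, 9, 11, 0]
  [-2, 0, 2, 7, 10, -1]
  [-8, -6, 0, 1, 8, -7]
  [-9, -8, -6, 0, 2, -9]
  [-∞, -∞, -∞, -∞, 0, -∞]
  [-∞, -∞, -∞, -∞, -1, 0]
D(6):
  [0, 1, 3, 9, 11, 0]
  [-2, 0, 2, 7, 10, -1]
  [-8, -6, 0, 1, 8, -7]
  [-9, -8, -6, 0, 2, -9]
  [-∞, -∞, -∞, -∞, 0, -∞]
  [-∞, -∞, -∞, -∞, -1, 0]
Answer: C*[3][1] = -8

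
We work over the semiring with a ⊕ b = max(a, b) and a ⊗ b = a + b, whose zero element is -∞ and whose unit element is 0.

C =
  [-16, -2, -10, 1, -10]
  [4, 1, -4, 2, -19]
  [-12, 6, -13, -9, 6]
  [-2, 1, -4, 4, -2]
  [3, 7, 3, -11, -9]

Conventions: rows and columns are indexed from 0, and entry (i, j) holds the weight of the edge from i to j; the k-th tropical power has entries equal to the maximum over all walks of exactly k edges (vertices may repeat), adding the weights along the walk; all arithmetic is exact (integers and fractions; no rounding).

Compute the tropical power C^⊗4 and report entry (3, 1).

C^⊗2:
  [2, 2, -3, 5, -1]
  [5, 3, -2, 6, 2]
  [10, 13, 9, 8, -3]
  [5, 5, 1, 8, 2]
  [11, 9, 3, 9, 9]
C^⊗3:
  [6, 6, 2, 9, 3]
  [7, 9, 5, 10, 4]
  [17, 15, 9, 15, 15]
  [9, 9, 5, 12, 7]
  [13, 16, 12, 13, 9]
C^⊗4:
  [10, 10, 6, 13, 8]
  [13, 11, 7, 14, 11]
  [19, 22, 18, 19, 15]
  [13, 14, 10, 16, 11]
  [20, 18, 12, 18, 18]
Key observation: the optimum is the walk 3->4->2->4->1, with weight (-2) + 3 + 6 + 7 = 14.
Optimal value attained by: walk 3->4->2->4->1.
Answer: (C^⊗4)[3][1] = 14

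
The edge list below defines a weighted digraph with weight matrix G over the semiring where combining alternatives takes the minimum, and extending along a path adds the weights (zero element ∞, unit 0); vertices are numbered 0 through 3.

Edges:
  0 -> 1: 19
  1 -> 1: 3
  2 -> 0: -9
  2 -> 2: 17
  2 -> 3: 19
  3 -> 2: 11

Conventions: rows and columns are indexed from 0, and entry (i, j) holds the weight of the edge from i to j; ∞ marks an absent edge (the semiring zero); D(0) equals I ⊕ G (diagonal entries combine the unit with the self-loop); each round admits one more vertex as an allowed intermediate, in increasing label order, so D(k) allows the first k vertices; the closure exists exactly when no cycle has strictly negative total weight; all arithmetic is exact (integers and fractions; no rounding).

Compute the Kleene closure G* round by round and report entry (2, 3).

D(0):
  [0, 19, ∞, ∞]
  [∞, 0, ∞, ∞]
  [-9, ∞, 0, 19]
  [∞, ∞, 11, 0]
D(1):
  [0, 19, ∞, ∞]
  [∞, 0, ∞, ∞]
  [-9, 10, 0, 19]
  [∞, ∞, 11, 0]
D(2):
  [0, 19, ∞, ∞]
  [∞, 0, ∞, ∞]
  [-9, 10, 0, 19]
  [∞, ∞, 11, 0]
D(3):
  [0, 19, ∞, ∞]
  [∞, 0, ∞, ∞]
  [-9, 10, 0, 19]
  [2, 21, 11, 0]
D(4):
  [0, 19, ∞, ∞]
  [∞, 0, ∞, ∞]
  [-9, 10, 0, 19]
  [2, 21, 11, 0]
Answer: G*[2][3] = 19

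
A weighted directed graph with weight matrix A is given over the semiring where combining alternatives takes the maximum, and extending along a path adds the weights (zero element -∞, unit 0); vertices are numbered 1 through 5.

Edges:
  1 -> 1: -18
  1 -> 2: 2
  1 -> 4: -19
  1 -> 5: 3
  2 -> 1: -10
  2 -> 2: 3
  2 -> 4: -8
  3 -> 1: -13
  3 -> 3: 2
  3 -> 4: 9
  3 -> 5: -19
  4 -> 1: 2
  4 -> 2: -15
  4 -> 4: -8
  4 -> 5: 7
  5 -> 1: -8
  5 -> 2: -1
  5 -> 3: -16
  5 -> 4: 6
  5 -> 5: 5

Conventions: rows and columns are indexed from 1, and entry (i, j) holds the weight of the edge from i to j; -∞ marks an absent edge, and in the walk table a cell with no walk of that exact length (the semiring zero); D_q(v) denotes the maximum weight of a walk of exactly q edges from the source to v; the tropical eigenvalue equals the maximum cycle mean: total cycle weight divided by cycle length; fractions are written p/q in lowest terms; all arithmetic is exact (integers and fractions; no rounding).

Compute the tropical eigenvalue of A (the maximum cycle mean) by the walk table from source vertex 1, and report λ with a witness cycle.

q=0: [0, -∞, -∞, -∞, -∞]
q=1: [-18, 2, -∞, -19, 3]
q=2: [-5, 5, -13, 9, 8]
q=3: [11, 8, -8, 14, 16]
q=4: [16, 15, 0, 22, 21]
q=5: [24, 20, 5, 27, 29]
Optimal cycle mean attained by: cycle 4->5->4, total 7 + 6, length 2.
Answer: λ = 13/2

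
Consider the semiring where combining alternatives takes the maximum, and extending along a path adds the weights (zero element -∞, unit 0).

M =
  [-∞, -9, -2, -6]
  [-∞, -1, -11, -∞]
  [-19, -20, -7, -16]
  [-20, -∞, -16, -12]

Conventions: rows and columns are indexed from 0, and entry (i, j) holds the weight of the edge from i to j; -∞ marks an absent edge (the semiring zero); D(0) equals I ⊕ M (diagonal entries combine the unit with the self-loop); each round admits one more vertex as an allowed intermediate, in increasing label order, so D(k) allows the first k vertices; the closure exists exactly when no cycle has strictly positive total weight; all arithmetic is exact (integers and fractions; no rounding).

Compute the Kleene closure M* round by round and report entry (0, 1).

D(0):
  [0, -9, -2, -6]
  [-∞, 0, -11, -∞]
  [-19, -20, 0, -16]
  [-20, -∞, -16, 0]
D(1):
  [0, -9, -2, -6]
  [-∞, 0, -11, -∞]
  [-19, -20, 0, -16]
  [-20, -29, -16, 0]
D(2):
  [0, -9, -2, -6]
  [-∞, 0, -11, -∞]
  [-19, -20, 0, -16]
  [-20, -29, -16, 0]
D(3):
  [0, -9, -2, -6]
  [-30, 0, -11, -27]
  [-19, -20, 0, -16]
  [-20, -29, -16, 0]
D(4):
  [0, -9, -2, -6]
  [-30, 0, -11, -27]
  [-19, -20, 0, -16]
  [-20, -29, -16, 0]
Answer: M*[0][1] = -9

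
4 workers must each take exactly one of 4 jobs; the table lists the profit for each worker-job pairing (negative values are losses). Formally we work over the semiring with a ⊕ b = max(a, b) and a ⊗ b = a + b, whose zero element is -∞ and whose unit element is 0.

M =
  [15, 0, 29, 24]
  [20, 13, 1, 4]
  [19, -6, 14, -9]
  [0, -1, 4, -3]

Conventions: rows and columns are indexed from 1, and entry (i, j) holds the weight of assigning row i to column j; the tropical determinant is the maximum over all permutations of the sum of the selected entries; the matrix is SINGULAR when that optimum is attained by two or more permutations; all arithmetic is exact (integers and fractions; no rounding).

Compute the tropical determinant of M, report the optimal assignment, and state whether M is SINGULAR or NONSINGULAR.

σ = (1, 2, 3, 4): 15 + 13 + 14 + (-3) = 39
σ = (1, 2, 4, 3): 15 + 13 + (-9) + 4 = 23
σ = (1, 3, 2, 4): 15 + 1 + (-6) + (-3) = 7
σ = (1, 3, 4, 2): 15 + 1 + (-9) + (-1) = 6
σ = (1, 4, 2, 3): 15 + 4 + (-6) + 4 = 17
σ = (1, 4, 3, 2): 15 + 4 + 14 + (-1) = 32
σ = (2, 1, 3, 4): 0 + 20 + 14 + (-3) = 31
σ = (2, 1, 4, 3): 0 + 20 + (-9) + 4 = 15
σ = (2, 3, 1, 4): 0 + 1 + 19 + (-3) = 17
σ = (2, 3, 4, 1): 0 + 1 + (-9) + 0 = -8
σ = (2, 4, 1, 3): 0 + 4 + 19 + 4 = 27
σ = (2, 4, 3, 1): 0 + 4 + 14 + 0 = 18
σ = (3, 1, 2, 4): 29 + 20 + (-6) + (-3) = 40
σ = (3, 1, 4, 2): 29 + 20 + (-9) + (-1) = 39
σ = (3, 2, 1, 4): 29 + 13 + 19 + (-3) = 58
σ = (3, 2, 4, 1): 29 + 13 + (-9) + 0 = 33
σ = (3, 4, 1, 2): 29 + 4 + 19 + (-1) = 51
σ = (3, 4, 2, 1): 29 + 4 + (-6) + 0 = 27
σ = (4, 1, 2, 3): 24 + 20 + (-6) + 4 = 42
σ = (4, 1, 3, 2): 24 + 20 + 14 + (-1) = 57
σ = (4, 2, 1, 3): 24 + 13 + 19 + 4 = 60
σ = (4, 2, 3, 1): 24 + 13 + 14 + 0 = 51
σ = (4, 3, 1, 2): 24 + 1 + 19 + (-1) = 43
σ = (4, 3, 2, 1): 24 + 1 + (-6) + 0 = 19
Optimal value attained by: σ = (4, 2, 1, 3).
Answer: det⊕(M) = 60; verdict: NONSINGULAR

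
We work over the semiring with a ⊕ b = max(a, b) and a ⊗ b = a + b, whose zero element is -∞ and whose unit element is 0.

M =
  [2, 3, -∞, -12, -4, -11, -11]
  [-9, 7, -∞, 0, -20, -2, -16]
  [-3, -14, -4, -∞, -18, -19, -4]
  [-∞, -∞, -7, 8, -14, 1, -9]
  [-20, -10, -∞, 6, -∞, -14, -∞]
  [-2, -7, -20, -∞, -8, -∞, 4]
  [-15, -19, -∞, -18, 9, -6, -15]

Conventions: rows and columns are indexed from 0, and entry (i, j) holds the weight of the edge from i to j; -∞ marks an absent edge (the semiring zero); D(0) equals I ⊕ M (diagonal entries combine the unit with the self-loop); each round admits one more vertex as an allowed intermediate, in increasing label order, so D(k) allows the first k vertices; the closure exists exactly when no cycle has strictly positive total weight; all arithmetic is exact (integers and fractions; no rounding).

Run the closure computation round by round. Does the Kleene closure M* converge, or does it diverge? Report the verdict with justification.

Detection: at round 0, diagonal entry (0, 0) turns strictly positive.
Key observation: the cycle 0->0 has total weight 2, which is strictly positive.
Answer: DIVERGES — positive cycle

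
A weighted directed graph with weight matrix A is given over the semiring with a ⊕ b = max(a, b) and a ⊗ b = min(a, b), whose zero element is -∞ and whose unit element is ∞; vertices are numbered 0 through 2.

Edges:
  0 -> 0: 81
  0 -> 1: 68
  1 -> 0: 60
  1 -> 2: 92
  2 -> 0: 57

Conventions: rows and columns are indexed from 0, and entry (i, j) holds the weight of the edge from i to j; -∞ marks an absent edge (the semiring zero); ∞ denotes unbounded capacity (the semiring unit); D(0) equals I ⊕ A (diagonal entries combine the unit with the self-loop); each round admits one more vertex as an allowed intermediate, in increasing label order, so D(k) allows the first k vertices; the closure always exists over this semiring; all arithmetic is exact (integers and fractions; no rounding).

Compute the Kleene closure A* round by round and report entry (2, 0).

D(0):
  [∞, 68, -∞]
  [60, ∞, 92]
  [57, -∞, ∞]
D(1):
  [∞, 68, -∞]
  [60, ∞, 92]
  [57, 57, ∞]
D(2):
  [∞, 68, 68]
  [60, ∞, 92]
  [57, 57, ∞]
D(3):
  [∞, 68, 68]
  [60, ∞, 92]
  [57, 57, ∞]
Answer: A*[2][0] = 57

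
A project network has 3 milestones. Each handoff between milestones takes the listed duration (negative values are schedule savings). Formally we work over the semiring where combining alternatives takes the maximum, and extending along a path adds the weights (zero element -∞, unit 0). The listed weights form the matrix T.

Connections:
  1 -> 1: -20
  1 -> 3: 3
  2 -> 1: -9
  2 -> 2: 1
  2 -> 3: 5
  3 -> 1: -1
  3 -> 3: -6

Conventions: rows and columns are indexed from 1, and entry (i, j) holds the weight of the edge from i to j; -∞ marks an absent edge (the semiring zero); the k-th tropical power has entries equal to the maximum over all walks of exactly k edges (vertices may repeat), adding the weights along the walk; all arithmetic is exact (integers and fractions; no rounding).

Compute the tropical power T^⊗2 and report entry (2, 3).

T^⊗2:
  [2, -∞, -3]
  [4, 2, 6]
  [-7, -∞, 2]
Key observation: the optimum is the walk 2->2->3, with weight 1 + 5 = 6.
Optimal value attained by: walk 2->2->3.
Answer: (T^⊗2)[2][3] = 6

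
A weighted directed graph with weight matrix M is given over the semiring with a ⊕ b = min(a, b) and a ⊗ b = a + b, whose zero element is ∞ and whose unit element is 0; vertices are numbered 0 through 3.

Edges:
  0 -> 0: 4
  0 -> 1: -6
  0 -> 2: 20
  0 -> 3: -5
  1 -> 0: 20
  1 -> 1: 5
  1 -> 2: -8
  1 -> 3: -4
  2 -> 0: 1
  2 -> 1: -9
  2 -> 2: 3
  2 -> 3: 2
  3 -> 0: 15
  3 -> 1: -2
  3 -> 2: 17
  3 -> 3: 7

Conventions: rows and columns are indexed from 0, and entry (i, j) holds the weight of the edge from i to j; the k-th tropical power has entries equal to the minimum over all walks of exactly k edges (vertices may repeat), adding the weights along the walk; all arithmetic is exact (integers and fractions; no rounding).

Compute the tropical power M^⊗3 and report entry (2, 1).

M^⊗2:
  [8, -7, -14, -10]
  [-7, -17, -5, -6]
  [4, -6, -17, -13]
  [18, 3, -10, -6]
M^⊗3:
  [-13, -23, -15, -12]
  [-4, -14, -25, -21]
  [-16, -26, -14, -15]
  [-9, -19, -7, -8]
Key observation: the optimum is the walk 2->1->2->1, with weight (-9) + (-8) + (-9) = -26.
Optimal value attained by: walk 2->1->2->1.
Answer: (M^⊗3)[2][1] = -26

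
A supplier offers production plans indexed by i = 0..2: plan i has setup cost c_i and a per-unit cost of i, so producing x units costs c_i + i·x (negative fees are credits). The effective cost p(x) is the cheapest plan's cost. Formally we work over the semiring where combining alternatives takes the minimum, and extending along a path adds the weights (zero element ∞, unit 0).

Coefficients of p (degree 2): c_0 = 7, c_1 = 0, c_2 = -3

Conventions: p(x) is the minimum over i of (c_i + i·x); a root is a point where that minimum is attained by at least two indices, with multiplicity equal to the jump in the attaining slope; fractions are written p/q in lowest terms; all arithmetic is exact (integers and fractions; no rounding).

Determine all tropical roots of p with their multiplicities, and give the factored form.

hull edge (i=0, c=7) to (i=1, c=0): slope -7, span 1
hull edge (i=1, c=0) to (i=2, c=-3): slope -3, span 1
Factored form: p(x) = -3 ⊗ (x ⊕ 3) ⊗ (x ⊕ 7)
Answer: roots = 3 (mult 1), 7 (mult 1)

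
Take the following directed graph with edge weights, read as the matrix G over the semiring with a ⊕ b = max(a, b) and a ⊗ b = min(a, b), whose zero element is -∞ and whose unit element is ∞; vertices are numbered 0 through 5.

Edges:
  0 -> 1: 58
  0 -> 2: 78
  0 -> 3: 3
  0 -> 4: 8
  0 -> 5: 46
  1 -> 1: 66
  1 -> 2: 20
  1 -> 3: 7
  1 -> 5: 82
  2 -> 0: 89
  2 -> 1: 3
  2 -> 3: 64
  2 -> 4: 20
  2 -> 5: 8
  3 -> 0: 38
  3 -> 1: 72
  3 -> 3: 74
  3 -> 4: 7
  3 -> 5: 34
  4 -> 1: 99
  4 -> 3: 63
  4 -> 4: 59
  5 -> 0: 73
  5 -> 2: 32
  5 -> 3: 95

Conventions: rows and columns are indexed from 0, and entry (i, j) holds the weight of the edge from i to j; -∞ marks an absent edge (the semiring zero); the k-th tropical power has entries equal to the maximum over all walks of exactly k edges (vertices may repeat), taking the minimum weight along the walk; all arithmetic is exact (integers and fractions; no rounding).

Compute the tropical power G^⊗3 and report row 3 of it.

G^⊗2:
  [78, 58, 32, 64, 20, 58]
  [73, 66, 32, 82, 20, 66]
  [38, 64, 78, 64, 20, 46]
  [38, 72, 38, 74, 8, 72]
  [38, 66, 20, 63, 59, 82]
  [38, 72, 73, 74, 20, 46]
G^⊗3:
  [58, 64, 78, 64, 20, 58]
  [66, 72, 73, 74, 20, 66]
  [78, 64, 38, 64, 20, 64]
  [72, 72, 38, 74, 20, 72]
  [73, 66, 38, 82, 59, 66]
  [73, 72, 38, 74, 20, 72]
Answer: row 3 of G^⊗3 = [72, 72, 38, 74, 20, 72]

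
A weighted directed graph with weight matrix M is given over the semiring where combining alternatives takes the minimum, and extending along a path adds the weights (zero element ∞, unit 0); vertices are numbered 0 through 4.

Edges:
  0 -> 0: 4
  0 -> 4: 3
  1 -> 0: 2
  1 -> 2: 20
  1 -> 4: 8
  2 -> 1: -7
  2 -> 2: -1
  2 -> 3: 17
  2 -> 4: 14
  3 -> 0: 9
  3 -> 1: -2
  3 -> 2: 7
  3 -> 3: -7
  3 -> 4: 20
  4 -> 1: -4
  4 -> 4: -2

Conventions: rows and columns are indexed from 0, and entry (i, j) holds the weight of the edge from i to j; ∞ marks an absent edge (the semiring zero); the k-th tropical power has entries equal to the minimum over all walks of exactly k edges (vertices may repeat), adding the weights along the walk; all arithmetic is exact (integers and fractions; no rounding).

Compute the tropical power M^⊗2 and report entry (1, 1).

M^⊗2:
  [8, -1, ∞, ∞, 1]
  [6, 4, 19, 37, 5]
  [-5, -8, -2, 10, 1]
  [0, -9, 0, -14, 6]
  [-2, -6, 16, ∞, -4]
Key observation: the optimum is the walk 1->4->1, with weight 8 + (-4) = 4.
Optimal value attained by: walk 1->4->1.
Answer: (M^⊗2)[1][1] = 4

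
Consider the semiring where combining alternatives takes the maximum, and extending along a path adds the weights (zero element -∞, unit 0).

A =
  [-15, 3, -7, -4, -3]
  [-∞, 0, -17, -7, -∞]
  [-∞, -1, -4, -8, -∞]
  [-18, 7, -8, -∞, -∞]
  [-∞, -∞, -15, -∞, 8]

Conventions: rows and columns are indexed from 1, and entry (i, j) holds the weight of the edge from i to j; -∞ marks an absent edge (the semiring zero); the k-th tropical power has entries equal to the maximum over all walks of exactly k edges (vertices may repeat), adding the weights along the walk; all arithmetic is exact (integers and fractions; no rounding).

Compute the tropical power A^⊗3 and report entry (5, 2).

A^⊗2:
  [-22, 3, -11, -4, 5]
  [-25, 0, -15, -7, -∞]
  [-26, -1, -8, -8, -∞]
  [-33, 7, -10, 0, -21]
  [-∞, -16, -7, -23, 16]
A^⊗3:
  [-22, 3, -10, -4, 13]
  [-25, 0, -15, -7, -28]
  [-26, -1, -12, -8, -29]
  [-18, 7, -8, 0, -13]
  [-41, -8, 1, -15, 24]
Key observation: the optimum is the walk 5->5->3->2, with weight 8 + (-15) + (-1) = -8.
Optimal value attained by: walk 5->5->3->2.
Answer: (A^⊗3)[5][2] = -8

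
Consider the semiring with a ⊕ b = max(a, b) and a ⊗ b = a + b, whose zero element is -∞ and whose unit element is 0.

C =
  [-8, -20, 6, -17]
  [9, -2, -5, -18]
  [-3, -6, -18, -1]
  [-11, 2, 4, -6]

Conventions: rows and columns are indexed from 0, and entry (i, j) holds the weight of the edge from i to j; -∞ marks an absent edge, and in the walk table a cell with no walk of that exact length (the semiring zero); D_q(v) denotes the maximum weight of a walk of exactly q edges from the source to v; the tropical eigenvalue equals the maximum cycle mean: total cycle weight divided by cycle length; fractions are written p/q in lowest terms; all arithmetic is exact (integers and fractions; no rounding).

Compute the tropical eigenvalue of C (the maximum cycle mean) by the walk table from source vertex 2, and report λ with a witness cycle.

q=0: [-∞, -∞, 0, -∞]
q=1: [-3, -6, -18, -1]
q=2: [3, 1, 3, -7]
q=3: [10, -1, 9, 2]
q=4: [8, 4, 16, 8]
Optimal cycle mean attained by: cycle 0->2->3->1->0, total 6 + (-1) + 2 + 9, length 4.
Answer: λ = 4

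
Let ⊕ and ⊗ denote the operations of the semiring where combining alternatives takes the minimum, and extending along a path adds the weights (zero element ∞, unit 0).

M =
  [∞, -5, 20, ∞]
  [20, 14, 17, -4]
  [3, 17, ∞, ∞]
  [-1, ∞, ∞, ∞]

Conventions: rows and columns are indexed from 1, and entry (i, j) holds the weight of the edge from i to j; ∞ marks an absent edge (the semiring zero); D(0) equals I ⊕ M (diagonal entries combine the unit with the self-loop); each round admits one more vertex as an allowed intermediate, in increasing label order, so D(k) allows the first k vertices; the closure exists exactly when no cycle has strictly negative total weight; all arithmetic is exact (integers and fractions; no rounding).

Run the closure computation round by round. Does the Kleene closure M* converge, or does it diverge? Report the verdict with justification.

D(0):
  [0, -5, 20, ∞]
  [20, 0, 17, -4]
  [3, 17, 0, ∞]
  [-1, ∞, ∞, 0]
D(1):
  [0, -5, 20, ∞]
  [20, 0, 17, -4]
  [3, -2, 0, ∞]
  [-1, -6, 19, 0]
Detection: at round 2, diagonal entry (4, 4) turns strictly negative.
Key observation: the cycle 4->1->2->4 has total weight (-1) + (-5) + (-4), which is strictly negative.
Answer: DIVERGES — negative cycle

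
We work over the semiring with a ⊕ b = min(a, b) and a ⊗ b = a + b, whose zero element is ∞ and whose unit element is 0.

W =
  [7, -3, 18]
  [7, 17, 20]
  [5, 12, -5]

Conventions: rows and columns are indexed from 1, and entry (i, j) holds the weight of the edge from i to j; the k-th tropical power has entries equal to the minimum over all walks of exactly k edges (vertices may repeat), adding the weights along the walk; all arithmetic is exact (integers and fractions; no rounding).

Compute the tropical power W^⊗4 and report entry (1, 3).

W^⊗2:
  [4, 4, 13]
  [14, 4, 15]
  [0, 2, -10]
W^⊗3:
  [11, 1, 8]
  [11, 11, 10]
  [-5, -3, -15]
W^⊗4:
  [8, 8, 3]
  [15, 8, 5]
  [-10, -8, -20]
Key observation: the optimum is the walk 1->3->3->3->3, with weight 18 + (-5) + (-5) + (-5) = 3.
Optimal value attained by: walk 1->3->3->3->3.
Answer: (W^⊗4)[1][3] = 3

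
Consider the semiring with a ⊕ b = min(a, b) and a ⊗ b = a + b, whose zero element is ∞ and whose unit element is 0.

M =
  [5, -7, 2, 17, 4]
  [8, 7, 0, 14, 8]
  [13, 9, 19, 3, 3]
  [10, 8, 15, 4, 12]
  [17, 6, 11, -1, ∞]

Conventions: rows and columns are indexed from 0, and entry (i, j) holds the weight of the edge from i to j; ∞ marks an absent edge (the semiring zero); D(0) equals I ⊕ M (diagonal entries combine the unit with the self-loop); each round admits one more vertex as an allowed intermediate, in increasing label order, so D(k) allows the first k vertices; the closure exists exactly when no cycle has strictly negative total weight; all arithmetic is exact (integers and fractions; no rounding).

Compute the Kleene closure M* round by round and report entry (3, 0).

D(0):
  [0, -7, 2, 17, 4]
  [8, 0, 0, 14, 8]
  [13, 9, 0, 3, 3]
  [10, 8, 15, 0, 12]
  [17, 6, 11, -1, 0]
D(1):
  [0, -7, 2, 17, 4]
  [8, 0, 0, 14, 8]
  [13, 6, 0, 3, 3]
  [10, 3, 12, 0, 12]
  [17, 6, 11, -1, 0]
D(2):
  [0, -7, -7, 7, 1]
  [8, 0, 0, 14, 8]
  [13, 6, 0, 3, 3]
  [10, 3, 3, 0, 11]
  [14, 6, 6, -1, 0]
D(3):
  [0, -7, -7, -4, -4]
  [8, 0, 0, 3, 3]
  [13, 6, 0, 3, 3]
  [10, 3, 3, 0, 6]
  [14, 6, 6, -1, 0]
D(4):
  [0, -7, -7, -4, -4]
  [8, 0, 0, 3, 3]
  [13, 6, 0, 3, 3]
  [10, 3, 3, 0, 6]
  [9, 2, 2, -1, 0]
D(5):
  [0, -7, -7, -5, -4]
  [8, 0, 0, 2, 3]
  [12, 5, 0, 2, 3]
  [10, 3, 3, 0, 6]
  [9, 2, 2, -1, 0]
Answer: M*[3][0] = 10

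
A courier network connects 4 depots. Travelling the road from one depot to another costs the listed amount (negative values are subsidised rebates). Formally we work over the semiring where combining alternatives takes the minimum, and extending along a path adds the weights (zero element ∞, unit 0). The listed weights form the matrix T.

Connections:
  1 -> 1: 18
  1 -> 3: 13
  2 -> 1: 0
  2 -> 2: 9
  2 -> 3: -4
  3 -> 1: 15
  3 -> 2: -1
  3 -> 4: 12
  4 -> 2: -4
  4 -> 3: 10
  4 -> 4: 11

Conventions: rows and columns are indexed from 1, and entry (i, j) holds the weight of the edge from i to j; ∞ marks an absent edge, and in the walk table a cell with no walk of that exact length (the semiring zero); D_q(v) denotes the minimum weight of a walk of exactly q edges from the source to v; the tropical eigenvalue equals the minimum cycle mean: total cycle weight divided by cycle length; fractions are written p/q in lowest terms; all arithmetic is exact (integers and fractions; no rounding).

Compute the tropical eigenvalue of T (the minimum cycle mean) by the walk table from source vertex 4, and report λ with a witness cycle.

q=0: [∞, ∞, ∞, 0]
q=1: [∞, -4, 10, 11]
q=2: [-4, 5, -8, 22]
q=3: [5, -9, 1, 4]
q=4: [-9, 0, -13, 13]
Optimal cycle mean attained by: cycle 2->3->2, total (-4) + (-1), length 2.
Answer: λ = -5/2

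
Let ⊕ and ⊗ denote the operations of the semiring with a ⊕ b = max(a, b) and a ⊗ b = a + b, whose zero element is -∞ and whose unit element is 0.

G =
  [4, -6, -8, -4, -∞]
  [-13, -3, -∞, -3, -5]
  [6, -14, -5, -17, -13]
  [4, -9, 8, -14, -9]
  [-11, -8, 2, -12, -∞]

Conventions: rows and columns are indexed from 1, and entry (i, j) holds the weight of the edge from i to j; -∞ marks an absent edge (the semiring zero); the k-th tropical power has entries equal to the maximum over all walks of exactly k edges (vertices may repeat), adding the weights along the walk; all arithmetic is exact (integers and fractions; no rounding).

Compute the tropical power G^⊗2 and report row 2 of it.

G^⊗2:
  [8, -2, 4, 0, -11]
  [1, -6, 5, -6, -8]
  [10, 0, -2, 2, -18]
  [14, -2, 3, 0, -5]
  [8, -11, -3, -11, -11]
Answer: row 2 of G^⊗2 = [1, -6, 5, -6, -8]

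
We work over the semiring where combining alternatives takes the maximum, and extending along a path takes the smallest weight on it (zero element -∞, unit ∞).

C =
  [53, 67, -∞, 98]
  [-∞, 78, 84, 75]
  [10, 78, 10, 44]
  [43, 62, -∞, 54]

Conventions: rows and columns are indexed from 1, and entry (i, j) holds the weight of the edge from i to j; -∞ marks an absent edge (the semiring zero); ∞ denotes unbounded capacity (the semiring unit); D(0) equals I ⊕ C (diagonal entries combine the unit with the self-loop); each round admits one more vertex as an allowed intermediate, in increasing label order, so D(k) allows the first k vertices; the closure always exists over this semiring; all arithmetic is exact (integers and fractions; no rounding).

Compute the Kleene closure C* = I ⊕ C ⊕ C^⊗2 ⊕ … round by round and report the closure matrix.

D(0):
  [∞, 67, -∞, 98]
  [-∞, ∞, 84, 75]
  [10, 78, ∞, 44]
  [43, 62, -∞, ∞]
D(1):
  [∞, 67, -∞, 98]
  [-∞, ∞, 84, 75]
  [10, 78, ∞, 44]
  [43, 62, -∞, ∞]
D(2):
  [∞, 67, 67, 98]
  [-∞, ∞, 84, 75]
  [10, 78, ∞, 75]
  [43, 62, 62, ∞]
D(3):
  [∞, 67, 67, 98]
  [10, ∞, 84, 75]
  [10, 78, ∞, 75]
  [43, 62, 62, ∞]
D(4):
  [∞, 67, 67, 98]
  [43, ∞, 84, 75]
  [43, 78, ∞, 75]
  [43, 62, 62, ∞]
Answer: C* = [[∞, 67, 67, 98], [43, ∞, 84, 75], [43, 78, ∞, 75], [43, 62, 62, ∞]]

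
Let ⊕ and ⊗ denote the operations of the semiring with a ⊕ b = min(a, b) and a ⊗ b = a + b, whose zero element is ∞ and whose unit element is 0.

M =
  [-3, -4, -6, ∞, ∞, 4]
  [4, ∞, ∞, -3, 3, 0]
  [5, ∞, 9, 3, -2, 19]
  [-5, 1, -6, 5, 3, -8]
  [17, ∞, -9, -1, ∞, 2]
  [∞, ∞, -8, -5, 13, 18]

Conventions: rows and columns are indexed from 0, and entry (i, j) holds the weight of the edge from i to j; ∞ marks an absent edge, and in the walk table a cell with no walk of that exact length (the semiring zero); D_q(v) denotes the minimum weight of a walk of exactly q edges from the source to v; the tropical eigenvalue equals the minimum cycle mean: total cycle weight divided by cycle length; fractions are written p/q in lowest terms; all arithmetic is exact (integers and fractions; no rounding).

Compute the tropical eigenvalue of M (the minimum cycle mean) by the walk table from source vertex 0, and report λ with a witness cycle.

q=0: [0, ∞, ∞, ∞, ∞, ∞]
q=1: [-3, -4, -6, ∞, ∞, 4]
q=2: [-6, -7, -9, -7, -8, -4]
q=3: [-12, -10, -17, -10, -11, -15]
q=4: [-15, -16, -23, -20, -19, -18]
q=5: [-25, -19, -28, -23, -25, -28]
q=6: [-28, -29, -36, -33, -30, -31]
Optimal cycle mean attained by: cycle 3->5->3, total (-8) + (-5), length 2.
Answer: λ = -13/2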